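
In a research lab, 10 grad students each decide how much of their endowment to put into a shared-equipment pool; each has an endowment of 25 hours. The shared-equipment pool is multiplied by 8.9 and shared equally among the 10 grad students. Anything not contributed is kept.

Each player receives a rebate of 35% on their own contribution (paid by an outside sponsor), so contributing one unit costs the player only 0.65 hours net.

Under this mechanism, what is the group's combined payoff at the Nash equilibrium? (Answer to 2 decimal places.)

Under the mechanism each unit contributed yields (8.9/10) / 0.65 = 1.3692 back to its contributor per unit of net cost, which exceeds 1, making full contribution the dominant choice for everyone.
So the Nash equilibrium is full contribution by all 10; the group earns 10 × (25 × 0.35 + 8.9 × 25) = 2312.50.

2312.50 hours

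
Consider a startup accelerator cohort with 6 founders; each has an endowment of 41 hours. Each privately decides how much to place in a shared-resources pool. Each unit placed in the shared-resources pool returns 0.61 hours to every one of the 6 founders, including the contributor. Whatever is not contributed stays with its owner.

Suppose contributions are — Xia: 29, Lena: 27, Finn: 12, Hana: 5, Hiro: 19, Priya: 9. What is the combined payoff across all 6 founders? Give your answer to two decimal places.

Total contributed: 29 + 27 + 12 + 5 + 19 + 9 = 101; total kept: 6 × 41 − 101 = 145.
The shared-resources pool pays out 0.61 × 6 × 101 = 369.66 in aggregate.
Group total = 145 + 369.66 = 514.66.

514.66 hours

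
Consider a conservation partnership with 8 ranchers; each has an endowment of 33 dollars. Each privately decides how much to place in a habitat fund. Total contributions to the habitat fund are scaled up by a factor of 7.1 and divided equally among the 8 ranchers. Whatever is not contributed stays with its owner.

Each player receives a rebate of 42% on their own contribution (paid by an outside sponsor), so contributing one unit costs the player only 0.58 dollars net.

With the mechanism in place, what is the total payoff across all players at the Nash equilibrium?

The effective private return per unit is now (7.1/8) / 0.58 = 1.5302 > 1, so every player's dominant strategy flips to full contribution.
So the Nash equilibrium is full contribution by all 8; the group earns 8 × (33 × 0.42 + 7.1 × 33) = 1985.28.

1985.28 dollars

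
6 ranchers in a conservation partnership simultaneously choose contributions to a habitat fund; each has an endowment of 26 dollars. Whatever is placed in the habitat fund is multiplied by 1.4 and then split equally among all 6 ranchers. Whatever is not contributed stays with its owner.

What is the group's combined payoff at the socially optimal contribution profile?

Each contributed unit returns 1.400 to the group as a whole (0.2333 to each of 6 players), which exceeds 1, so the social optimum is full contribution: group total = 1.400 × 156 = 218.40.

218.40 dollars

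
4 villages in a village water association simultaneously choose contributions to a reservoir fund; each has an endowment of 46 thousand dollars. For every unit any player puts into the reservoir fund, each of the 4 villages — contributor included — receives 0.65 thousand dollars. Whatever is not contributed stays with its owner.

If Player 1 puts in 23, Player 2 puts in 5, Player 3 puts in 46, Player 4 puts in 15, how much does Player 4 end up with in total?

Total contributed: 23 + 5 + 46 + 15 = 89.
Each receives 0.65 × 89 = 57.85 from the reservoir fund.
Player 4 keeps 46 − 15 = 31, so Player 4's payoff is 31 + 57.85 = 88.85.

88.85 thousand dollars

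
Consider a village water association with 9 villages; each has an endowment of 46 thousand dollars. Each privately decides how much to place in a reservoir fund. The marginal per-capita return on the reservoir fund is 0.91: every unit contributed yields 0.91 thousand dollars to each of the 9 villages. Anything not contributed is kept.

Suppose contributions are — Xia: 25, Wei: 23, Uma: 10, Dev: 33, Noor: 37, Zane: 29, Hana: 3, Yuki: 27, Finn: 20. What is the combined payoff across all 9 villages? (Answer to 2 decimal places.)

1902.33 thousand dollars

Total contributed: 25 + 23 + 10 + 33 + 37 + 29 + 3 + 27 + 20 = 207; total kept: 9 × 46 − 207 = 207.
The reservoir fund pays out 0.91 × 9 × 207 = 1695.33 in aggregate.
Group total = 207 + 1695.33 = 1902.33.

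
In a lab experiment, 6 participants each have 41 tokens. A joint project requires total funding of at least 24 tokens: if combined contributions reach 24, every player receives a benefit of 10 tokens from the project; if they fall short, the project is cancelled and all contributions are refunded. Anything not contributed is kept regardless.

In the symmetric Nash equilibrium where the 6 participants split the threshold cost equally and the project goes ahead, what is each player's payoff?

47 tokens

Equal share of the threshold: 24/6 = 4.
At this profile no one gains by cutting their contribution: any cut drops the total below 24, the project is cancelled, contributions are refunded, and the deviator ends with 41, which is less than 41 − 4 + 10 = 47. Contributing more than 4 just wastes the excess. So contributing exactly 4 is a best response.
Each player's payoff: 41 − 4 + 10 = 47.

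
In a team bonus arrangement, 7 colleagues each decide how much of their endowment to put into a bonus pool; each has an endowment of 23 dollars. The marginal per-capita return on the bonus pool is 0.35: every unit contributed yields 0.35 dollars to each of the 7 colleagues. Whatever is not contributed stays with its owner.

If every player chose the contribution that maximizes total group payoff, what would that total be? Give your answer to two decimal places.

394.45 dollars

Each contributed unit returns 2.450 to the group as a whole (0.35 to each of 7 players), which exceeds 1, so the social optimum is full contribution: group total = 2.450 × 161 = 394.45.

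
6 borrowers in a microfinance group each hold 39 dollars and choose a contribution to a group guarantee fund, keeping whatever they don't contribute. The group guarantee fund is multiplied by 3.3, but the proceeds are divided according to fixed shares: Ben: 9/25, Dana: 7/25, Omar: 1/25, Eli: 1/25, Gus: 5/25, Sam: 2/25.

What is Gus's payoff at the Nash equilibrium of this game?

64.74 dollars

A player with share s gets back 3.3·s per unit contributed, so full contribution is dominant for anyone with s > 1/3.3 = 0.3030 and zero contribution is dominant for anyone below.
Only Ben (9/25) clears that bar, contributing 39; the remaining 5 contribute 0. Total contributed: 39.
Gus keeps 39 and receives 3.3 × 39 × 5/25 = 25.74 from the group guarantee fund, for a payoff of 64.74.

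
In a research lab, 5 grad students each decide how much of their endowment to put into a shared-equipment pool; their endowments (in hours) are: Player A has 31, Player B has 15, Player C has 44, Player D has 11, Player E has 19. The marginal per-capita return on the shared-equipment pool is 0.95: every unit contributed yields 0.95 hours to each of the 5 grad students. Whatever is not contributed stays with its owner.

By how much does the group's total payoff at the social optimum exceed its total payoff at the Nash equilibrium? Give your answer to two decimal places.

The private return per contributed unit is 0.95 < 1 for everyone, so the Nash equilibrium is zero contribution and the group total is Σ E_j = 31 + 15 + 44 + 11 + 19 = 120.
Each contributed unit returns 4.750 to the group, so the social optimum is full contribution by everyone: group total = 4.750 × 120 = 570.00.
Efficiency loss = (4.750 − 1) × 120 = 450.00.

450.00 hours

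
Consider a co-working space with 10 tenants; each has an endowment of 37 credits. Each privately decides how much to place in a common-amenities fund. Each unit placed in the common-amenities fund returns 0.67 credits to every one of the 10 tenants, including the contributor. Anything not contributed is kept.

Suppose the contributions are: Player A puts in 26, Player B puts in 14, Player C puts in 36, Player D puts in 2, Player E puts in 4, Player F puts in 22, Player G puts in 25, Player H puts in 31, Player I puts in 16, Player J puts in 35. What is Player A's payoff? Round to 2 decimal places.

152.37 credits

Total contributed: 26 + 14 + 36 + 2 + 4 + 22 + 25 + 31 + 16 + 35 = 211.
Each receives 0.67 × 211 = 141.37 from the common-amenities fund.
Player A keeps 37 − 26 = 11, so Player A's payoff is 11 + 141.37 = 152.37.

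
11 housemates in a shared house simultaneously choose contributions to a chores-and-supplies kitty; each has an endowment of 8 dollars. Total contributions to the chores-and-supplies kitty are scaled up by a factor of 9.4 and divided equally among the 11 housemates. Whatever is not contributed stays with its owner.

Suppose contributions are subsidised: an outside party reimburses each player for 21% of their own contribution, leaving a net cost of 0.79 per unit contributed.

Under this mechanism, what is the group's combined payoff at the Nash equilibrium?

Under the mechanism each unit contributed yields (9.4/11) / 0.79 = 1.0817 back to its contributor per unit of net cost, which exceeds 1, making full contribution the dominant choice for everyone.
So the Nash equilibrium is full contribution by all 11; the group earns 11 × (8 × 0.21 + 9.4 × 8) = 845.68.

845.68 dollars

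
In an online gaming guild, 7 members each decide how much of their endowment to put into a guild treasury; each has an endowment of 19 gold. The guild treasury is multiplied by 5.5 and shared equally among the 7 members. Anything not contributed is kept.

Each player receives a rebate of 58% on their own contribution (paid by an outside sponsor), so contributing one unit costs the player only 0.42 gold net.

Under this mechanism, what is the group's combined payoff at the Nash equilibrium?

808.64 gold

Under the mechanism each unit contributed yields (5.5/7) / 0.42 = 1.8707 back to its contributor per unit of net cost, which exceeds 1, making full contribution the dominant choice for everyone.
So the Nash equilibrium is full contribution by all 7; the group earns 7 × (19 × 0.58 + 5.5 × 19) = 808.64.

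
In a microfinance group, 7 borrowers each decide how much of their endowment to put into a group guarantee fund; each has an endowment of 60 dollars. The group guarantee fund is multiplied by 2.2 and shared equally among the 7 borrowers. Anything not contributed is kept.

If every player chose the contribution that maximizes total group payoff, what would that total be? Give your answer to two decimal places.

Each contributed unit returns 2.200 to the group as a whole (0.3143 to each of 7 players), which exceeds 1, so the social optimum is full contribution: group total = 2.200 × 420 = 924.00.

924.00 dollars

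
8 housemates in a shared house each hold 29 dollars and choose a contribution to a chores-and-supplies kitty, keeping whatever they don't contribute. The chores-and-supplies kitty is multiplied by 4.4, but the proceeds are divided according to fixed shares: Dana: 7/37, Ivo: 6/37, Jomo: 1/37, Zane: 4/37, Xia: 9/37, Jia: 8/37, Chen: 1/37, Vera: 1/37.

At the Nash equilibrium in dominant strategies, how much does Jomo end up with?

A player with share s gets back 4.4·s per unit contributed, so full contribution is dominant for anyone with s > 1/4.4 = 0.2273 and zero contribution is dominant for anyone below.
Xia alone (share 9/37) is above the threshold, contributing 29; the remaining 7 contribute 0. Total contributed: 29.
Jomo keeps 29 and receives 4.4 × 29 × 1/37 = 3.45 from the chores-and-supplies kitty, for a payoff of 32.45.

32.45 dollars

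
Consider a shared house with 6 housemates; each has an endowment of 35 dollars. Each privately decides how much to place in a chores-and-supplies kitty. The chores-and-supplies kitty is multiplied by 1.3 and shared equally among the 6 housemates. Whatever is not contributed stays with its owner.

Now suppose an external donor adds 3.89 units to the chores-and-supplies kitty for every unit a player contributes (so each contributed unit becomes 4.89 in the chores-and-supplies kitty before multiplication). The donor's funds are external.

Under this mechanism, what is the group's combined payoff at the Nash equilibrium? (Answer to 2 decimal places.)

With the mechanism, a contributed unit returns 1.3 × 4.89 / 6 = 1.0595 per unit of net cost to the contributor — now above 1 — so contributing fully is weakly dominant for every player.
At the Nash equilibrium everyone contributes 35. Group total payoff = 1.3 × 4.89 × 210 = 1334.97.

1334.97 dollars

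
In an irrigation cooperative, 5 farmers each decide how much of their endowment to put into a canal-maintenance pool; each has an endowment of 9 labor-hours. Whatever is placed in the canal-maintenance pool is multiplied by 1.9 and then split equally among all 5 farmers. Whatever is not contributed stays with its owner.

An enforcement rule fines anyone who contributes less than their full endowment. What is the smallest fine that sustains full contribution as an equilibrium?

Given the others contribute fully, the best deviation is to contribute 0 (any partial contribution still incurs the fine and gives up units whose private return 0.3800 is below 1).
Deviating from 9 to 0 saves 9 labor-hours but forfeits the deviator's share of the drop in the canal-maintenance pool: 1.9/5 × 9 = 3.42.
So the deviation gain is 9 − 3.42 = 5.58, and the fine must be at least 5.58 labor-hours to wipe it out.

5.58 labor-hours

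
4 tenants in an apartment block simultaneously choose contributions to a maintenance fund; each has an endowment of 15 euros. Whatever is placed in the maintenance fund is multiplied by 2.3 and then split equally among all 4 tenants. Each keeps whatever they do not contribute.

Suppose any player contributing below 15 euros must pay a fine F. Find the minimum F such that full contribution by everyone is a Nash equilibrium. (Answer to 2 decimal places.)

6.38 euros

Given the others contribute fully, the best deviation is to contribute 0 (any partial contribution still incurs the fine and gives up units whose private return 0.5750 is below 1).
Deviating from 15 to 0 saves 15 euros but forfeits the deviator's share of the drop in the maintenance fund: 2.3/4 × 15 = 8.62.
So the deviation gain is 15 − 8.62 = 6.38, and the fine must be at least 6.38 euros to wipe it out.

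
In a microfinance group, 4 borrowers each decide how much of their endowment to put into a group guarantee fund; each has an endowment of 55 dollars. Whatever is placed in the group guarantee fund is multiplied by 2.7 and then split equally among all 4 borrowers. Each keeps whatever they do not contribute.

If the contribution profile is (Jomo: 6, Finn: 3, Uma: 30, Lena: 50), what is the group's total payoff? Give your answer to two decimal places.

371.30 dollars

Total contributed: 6 + 3 + 30 + 50 = 89; total kept: 4 × 55 − 89 = 131.
The group guarantee fund pays out 2.7 × 89 = 240.30 in aggregate.
Group total = 131 + 240.30 = 371.30.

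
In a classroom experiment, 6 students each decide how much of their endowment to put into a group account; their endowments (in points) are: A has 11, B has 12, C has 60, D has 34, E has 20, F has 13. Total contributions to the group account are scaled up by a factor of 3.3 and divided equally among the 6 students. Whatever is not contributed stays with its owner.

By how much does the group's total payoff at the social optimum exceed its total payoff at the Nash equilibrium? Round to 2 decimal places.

345.00 points

The private return per contributed unit is 3.3/6 = 0.5500 < 1 for every player regardless of endowment, so the Nash equilibrium is zero contribution and the group total is Σ E_j = 11 + 12 + 60 + 34 + 20 + 13 = 150.
Each contributed unit returns 3.300 to the group, so the social optimum is full contribution by everyone: group total = 3.300 × 150 = 495.00.
Efficiency loss = (3.300 − 1) × 150 = 345.00.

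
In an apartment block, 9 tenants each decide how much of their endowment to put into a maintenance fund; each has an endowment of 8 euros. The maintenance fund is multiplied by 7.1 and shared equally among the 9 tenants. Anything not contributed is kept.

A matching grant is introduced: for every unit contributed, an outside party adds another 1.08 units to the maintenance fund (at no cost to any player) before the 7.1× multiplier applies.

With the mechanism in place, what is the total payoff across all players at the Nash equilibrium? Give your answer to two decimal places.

The effective private return per unit is now 7.1 × 2.08 / 9 = 1.6409 > 1, so every player's dominant strategy flips to full contribution.
At the Nash equilibrium everyone contributes 8. Group total payoff = 7.1 × 2.08 × 72 = 1063.30.

1063.30 euros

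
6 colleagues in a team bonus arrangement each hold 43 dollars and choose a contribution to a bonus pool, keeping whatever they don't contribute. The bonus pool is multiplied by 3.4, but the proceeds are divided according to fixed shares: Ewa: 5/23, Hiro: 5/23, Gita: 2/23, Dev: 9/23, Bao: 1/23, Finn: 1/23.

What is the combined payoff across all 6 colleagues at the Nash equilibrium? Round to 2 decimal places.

A player with share s gets back 3.4·s per unit contributed, so full contribution is dominant for anyone with s > 1/3.4 = 0.2941 and zero contribution is dominant for anyone below.
The only share above 0.2941 is Dev's 9/23, contributing 43; the remaining 5 contribute 0. Total contributed: 43.
The bonus pool pays out 3.4 × 43 = 146.20 in total (split across the unequal shares, but the aggregate is all that matters for the group sum).
The 5 free-riders keep 43 each, adding 215. Group total = 215 + 146.20 = 361.20.

361.20 dollars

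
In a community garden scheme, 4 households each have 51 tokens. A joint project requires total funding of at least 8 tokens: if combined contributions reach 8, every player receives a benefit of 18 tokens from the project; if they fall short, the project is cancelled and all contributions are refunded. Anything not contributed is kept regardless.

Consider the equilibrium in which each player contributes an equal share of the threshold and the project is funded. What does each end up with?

67 tokens

Equal share of the threshold: 8/4 = 2.
At this profile no one gains by cutting their contribution: any cut drops the total below 8, the project is cancelled, contributions are refunded, and the deviator ends with 51, which is less than 51 − 2 + 18 = 67. Contributing more than 2 just wastes the excess. So contributing exactly 2 is a best response.
Each player's payoff: 51 − 2 + 18 = 67.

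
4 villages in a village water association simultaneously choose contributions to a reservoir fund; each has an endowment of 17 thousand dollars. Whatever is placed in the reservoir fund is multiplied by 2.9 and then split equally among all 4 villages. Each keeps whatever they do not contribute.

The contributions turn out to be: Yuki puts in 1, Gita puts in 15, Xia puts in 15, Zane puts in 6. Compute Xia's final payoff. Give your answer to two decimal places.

28.83 thousand dollars

Total contributed: 1 + 15 + 15 + 6 = 37.
Each receives 2.9 × 37 / 4 = 26.83 from the reservoir fund.
Xia keeps 17 − 15 = 2, so Xia's payoff is 2 + 26.83 = 28.83.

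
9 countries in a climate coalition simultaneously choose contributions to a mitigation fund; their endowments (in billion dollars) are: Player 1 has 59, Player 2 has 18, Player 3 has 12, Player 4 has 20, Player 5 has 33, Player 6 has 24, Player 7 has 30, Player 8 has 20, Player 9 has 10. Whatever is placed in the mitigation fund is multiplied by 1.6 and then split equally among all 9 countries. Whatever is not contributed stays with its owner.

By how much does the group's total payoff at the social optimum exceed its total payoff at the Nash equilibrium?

The private return per contributed unit is 1.6/9 = 0.1778 < 1 for every player regardless of endowment, so the Nash equilibrium is zero contribution and the group total is Σ E_j = 59 + 18 + 12 + 20 + 33 + 24 + 30 + 20 + 10 = 226.
Each contributed unit returns 1.600 to the group, so the social optimum is full contribution by everyone: group total = 1.600 × 226 = 361.60.
Efficiency loss = (1.600 − 1) × 226 = 135.60.

135.60 billion dollars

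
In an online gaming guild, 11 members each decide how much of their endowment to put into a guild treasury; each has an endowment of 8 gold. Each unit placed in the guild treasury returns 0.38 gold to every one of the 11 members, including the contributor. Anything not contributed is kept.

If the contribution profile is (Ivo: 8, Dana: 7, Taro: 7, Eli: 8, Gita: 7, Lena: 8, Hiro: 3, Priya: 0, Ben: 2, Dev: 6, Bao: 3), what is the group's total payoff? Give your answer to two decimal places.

Total contributed: 8 + 7 + 7 + 8 + 7 + 8 + 3 + 0 + 2 + 6 + 3 = 59; total kept: 11 × 8 − 59 = 29.
The guild treasury pays out 0.38 × 11 × 59 = 246.62 in aggregate.
Group total = 29 + 246.62 = 275.62.

275.62 gold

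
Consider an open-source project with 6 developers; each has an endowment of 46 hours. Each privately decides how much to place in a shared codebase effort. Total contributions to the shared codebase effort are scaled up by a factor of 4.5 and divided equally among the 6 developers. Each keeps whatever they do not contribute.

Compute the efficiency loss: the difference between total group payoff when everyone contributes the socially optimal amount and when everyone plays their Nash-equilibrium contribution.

Each contributed unit returns 4.5/6 = 0.7500 to its contributor — below 1 — so contributing 0 is dominant for every player. At the Nash equilibrium everyone keeps their 46, and the group total is 6 × 46 = 276.
Each contributed unit returns 4.500 to the group as a whole (0.7500 to each of 6 players), which exceeds 1, so the social optimum is full contribution: group total = 4.500 × 276 = 1242.00.
Efficiency loss = 1242.00 − 276 = 966.00.

966.00 hours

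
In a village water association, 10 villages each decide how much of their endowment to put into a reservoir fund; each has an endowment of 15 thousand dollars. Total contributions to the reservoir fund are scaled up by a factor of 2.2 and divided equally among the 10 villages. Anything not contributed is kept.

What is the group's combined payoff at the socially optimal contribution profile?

330.00 thousand dollars

Each contributed unit returns 2.200 to the group as a whole (0.2200 to each of 10 players), which exceeds 1, so the social optimum is full contribution: group total = 2.200 × 150 = 330.00.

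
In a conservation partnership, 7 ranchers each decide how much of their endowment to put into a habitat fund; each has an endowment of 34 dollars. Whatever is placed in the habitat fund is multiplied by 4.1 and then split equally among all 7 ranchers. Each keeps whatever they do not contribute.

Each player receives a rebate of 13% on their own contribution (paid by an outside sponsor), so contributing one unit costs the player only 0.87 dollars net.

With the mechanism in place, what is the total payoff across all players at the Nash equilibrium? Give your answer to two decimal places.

Even with the mechanism, each unit contributed returns only (4.1/7) / 0.87 = 0.6732 per unit of net cost, so contributing nothing is still dominant.
At the Nash equilibrium no one contributes; group total payoff = 7 × 34 = 238.

238.00 dollars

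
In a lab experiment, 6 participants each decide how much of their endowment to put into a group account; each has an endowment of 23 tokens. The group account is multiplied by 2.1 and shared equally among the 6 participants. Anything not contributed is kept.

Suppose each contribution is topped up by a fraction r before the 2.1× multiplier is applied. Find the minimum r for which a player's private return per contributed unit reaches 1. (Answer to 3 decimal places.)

With matching at rate r, one contributed unit becomes (1 + r) in the group account and returns 2.1 × (1 + r) / 6 to the contributor.
Setting this equal to 1: 1 + r = 6/2.1 = 2.8571.
So the minimum matching rate is r = 2.8571 − 1 = 1.857.

1.857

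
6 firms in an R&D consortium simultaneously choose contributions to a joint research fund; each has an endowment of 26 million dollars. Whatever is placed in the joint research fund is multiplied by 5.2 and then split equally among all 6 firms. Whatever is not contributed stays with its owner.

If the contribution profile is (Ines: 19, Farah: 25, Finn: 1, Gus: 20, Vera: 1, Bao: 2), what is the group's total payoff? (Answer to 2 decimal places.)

Total contributed: 19 + 25 + 1 + 20 + 1 + 2 = 68; total kept: 6 × 26 − 68 = 88.
The joint research fund pays out 5.2 × 68 = 353.60 in aggregate.
Group total = 88 + 353.60 = 441.60.

441.60 million dollars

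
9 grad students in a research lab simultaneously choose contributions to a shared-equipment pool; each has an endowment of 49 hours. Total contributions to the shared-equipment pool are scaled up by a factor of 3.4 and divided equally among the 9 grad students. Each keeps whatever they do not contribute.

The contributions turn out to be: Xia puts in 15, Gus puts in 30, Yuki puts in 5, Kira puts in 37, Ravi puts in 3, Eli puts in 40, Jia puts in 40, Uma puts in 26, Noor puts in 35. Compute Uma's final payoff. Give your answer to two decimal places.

Total contributed: 15 + 30 + 5 + 37 + 3 + 40 + 40 + 26 + 35 = 231.
Each receives 3.4 × 231 / 9 = 87.27 from the shared-equipment pool.
Uma keeps 49 − 26 = 23, so Uma's payoff is 23 + 87.27 = 110.27.

110.27 hours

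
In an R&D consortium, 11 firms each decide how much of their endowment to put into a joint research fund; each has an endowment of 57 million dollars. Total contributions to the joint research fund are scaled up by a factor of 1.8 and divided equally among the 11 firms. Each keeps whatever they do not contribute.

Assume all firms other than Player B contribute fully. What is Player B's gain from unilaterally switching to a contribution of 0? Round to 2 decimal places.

Switching from a contribution of 57 to 0 lets Player B keep an extra 57 million dollars, but lowers the joint research fund by 57, which costs Player B their own share of that drop: 1.8/11 × 57 = 9.33.
Net gain = 57 − 9.33 = 47.67. The private return per contributed unit (0.1636) is below 1, so free-riding is indeed the best response regardless of what the others do.

47.67 million dollars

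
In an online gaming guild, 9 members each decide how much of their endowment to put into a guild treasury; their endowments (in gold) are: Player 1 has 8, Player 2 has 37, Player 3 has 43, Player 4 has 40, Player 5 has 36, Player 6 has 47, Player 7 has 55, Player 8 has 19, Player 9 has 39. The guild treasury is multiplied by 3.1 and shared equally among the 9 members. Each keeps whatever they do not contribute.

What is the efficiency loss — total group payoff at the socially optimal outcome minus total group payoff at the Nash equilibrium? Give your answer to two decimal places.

The private return per contributed unit is 3.1/9 = 0.3444 < 1 for every player regardless of endowment, so the Nash equilibrium is zero contribution and the group total is Σ E_j = 8 + 37 + 43 + 40 + 36 + 47 + 55 + 19 + 39 = 324.
Each contributed unit returns 3.100 to the group, so the social optimum is full contribution by everyone: group total = 3.100 × 324 = 1004.40.
Efficiency loss = (3.100 − 1) × 324 = 680.40.

680.40 gold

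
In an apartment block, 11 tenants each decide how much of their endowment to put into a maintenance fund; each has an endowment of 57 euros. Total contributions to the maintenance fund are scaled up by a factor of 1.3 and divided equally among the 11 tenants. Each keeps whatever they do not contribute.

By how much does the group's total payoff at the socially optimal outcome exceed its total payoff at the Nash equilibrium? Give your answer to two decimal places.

Each contributed unit returns 1.3/11 = 0.1182 to its contributor — below 1 — so contributing 0 is dominant for every player. At the Nash equilibrium everyone keeps their 57, and the group total is 11 × 57 = 627.
Each contributed unit returns 1.300 to the group as a whole (0.1182 to each of 11 players), which exceeds 1, so the social optimum is full contribution: group total = 1.300 × 627 = 815.10.
Efficiency loss = 815.10 − 627 = 188.10.

188.10 euros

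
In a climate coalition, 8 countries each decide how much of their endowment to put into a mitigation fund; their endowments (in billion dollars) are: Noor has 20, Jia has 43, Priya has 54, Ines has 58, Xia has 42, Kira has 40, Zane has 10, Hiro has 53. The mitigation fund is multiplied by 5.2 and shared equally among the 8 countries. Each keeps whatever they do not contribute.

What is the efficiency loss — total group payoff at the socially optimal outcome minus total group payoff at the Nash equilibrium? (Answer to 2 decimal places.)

The private return per contributed unit is 5.2/8 = 0.6500 < 1 for every player regardless of endowment, so the Nash equilibrium is zero contribution and the group total is Σ E_j = 20 + 43 + 54 + 58 + 42 + 40 + 10 + 53 = 320.
Each contributed unit returns 5.200 to the group, so the social optimum is full contribution by everyone: group total = 5.200 × 320 = 1664.00.
Efficiency loss = (5.200 − 1) × 320 = 1344.00.

1344.00 billion dollars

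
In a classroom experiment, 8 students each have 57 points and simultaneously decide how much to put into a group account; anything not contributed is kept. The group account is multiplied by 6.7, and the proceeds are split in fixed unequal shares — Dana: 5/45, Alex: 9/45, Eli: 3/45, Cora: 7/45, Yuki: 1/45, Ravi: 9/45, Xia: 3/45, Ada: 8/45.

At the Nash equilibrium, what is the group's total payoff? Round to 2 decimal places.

1755.60 points

For player j, contributing a unit is worthwhile iff 6.7 × (j's share) ≥ 1, i.e. iff j's share is at least 0.1493.
The shares above 0.1493 belong to Alex, Cora, Ravi and Ada, contributing 57 each; the remaining 4 contribute 0. Total contributed: 228.
The group account pays out 6.7 × 228 = 1527.60 in total (split across the unequal shares, but the aggregate is all that matters for the group sum).
The 4 free-riders keep 57 each, adding 228. Group total = 228 + 1527.60 = 1755.60.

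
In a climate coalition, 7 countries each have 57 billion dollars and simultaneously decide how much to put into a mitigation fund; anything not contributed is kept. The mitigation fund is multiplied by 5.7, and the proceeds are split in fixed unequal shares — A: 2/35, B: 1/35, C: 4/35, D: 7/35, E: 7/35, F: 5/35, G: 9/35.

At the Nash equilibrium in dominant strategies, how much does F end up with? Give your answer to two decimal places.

A player with share s gets back 5.7·s per unit contributed, so full contribution is dominant for anyone with s > 1/5.7 = 0.1754 and zero contribution is dominant for anyone below.
D, E and G clear that bar, contributing 57 each; the remaining 4 contribute 0. Total contributed: 171.
F keeps 57 and receives 5.7 × 171 × 5/35 = 139.24 from the mitigation fund, for a payoff of 196.24.

196.24 billion dollars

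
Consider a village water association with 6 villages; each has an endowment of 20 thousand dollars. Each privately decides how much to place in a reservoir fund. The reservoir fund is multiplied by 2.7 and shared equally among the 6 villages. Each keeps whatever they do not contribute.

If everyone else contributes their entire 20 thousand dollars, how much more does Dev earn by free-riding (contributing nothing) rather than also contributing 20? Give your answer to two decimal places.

Switching from a contribution of 20 to 0 lets Dev keep an extra 20 thousand dollars, but lowers the reservoir fund by 20, which costs Dev their own share of that drop: 2.7/6 × 20 = 9.00.
Net gain = 20 − 9.00 = 11.00. The private return per contributed unit (0.4500) is below 1, so free-riding is indeed the best response regardless of what the others do.

11.00 thousand dollars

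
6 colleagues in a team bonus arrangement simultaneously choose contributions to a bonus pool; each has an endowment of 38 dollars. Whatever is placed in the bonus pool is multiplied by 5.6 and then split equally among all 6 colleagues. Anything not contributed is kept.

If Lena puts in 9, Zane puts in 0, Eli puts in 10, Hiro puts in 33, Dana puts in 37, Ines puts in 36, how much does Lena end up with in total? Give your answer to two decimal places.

Total contributed: 9 + 0 + 10 + 33 + 37 + 36 = 125.
Each receives 5.6 × 125 / 6 = 116.67 from the bonus pool.
Lena keeps 38 − 9 = 29, so Lena's payoff is 29 + 116.67 = 145.67.

145.67 dollars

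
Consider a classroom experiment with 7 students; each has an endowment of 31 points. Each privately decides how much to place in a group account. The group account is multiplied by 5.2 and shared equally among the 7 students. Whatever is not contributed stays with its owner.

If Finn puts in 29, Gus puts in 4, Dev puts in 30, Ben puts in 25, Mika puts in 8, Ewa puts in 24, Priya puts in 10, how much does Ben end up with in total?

Total contributed: 29 + 4 + 30 + 25 + 8 + 24 + 10 = 130.
Each receives 5.2 × 130 / 7 = 96.57 from the group account.
Ben keeps 31 − 25 = 6, so Ben's payoff is 6 + 96.57 = 102.57.

102.57 points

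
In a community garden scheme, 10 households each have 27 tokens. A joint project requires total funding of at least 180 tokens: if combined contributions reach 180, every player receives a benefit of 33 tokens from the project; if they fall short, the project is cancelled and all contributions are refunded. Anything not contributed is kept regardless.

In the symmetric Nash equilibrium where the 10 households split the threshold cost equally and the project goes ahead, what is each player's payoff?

Equal share of the threshold: 180/10 = 18.
At this profile no one gains by cutting their contribution: any cut drops the total below 180, the project is cancelled, contributions are refunded, and the deviator ends with 27, which is less than 27 − 18 + 33 = 42. Contributing more than 18 just wastes the excess. So contributing exactly 18 is a best response.
Each player's payoff: 27 − 18 + 33 = 42.

42 tokens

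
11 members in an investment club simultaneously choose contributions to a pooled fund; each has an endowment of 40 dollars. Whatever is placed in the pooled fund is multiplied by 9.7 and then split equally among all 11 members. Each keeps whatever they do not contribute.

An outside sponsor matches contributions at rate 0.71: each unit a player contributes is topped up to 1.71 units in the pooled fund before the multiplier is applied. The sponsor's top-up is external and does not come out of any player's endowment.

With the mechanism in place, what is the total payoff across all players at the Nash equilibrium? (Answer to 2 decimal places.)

7298.28 dollars

The effective private return per unit is now 9.7 × 1.71 / 11 = 1.5079 > 1, so every player's dominant strategy flips to full contribution.
So the Nash equilibrium is full contribution by all 11; the group earns 9.7 × 1.71 × 440 = 7298.28.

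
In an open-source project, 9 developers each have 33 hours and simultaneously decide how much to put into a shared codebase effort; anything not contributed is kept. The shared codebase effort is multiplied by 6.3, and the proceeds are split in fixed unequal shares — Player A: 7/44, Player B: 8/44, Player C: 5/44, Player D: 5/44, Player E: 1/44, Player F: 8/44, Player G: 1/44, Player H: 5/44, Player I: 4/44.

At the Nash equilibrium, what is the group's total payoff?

821.70 hours

Each unit j contributes comes back to j as 6.3 × (j's share), so j prefers to contribute only if that share exceeds 1/6.3 = 0.1587; otherwise keeping the unit dominates.
Player A, Player B and Player F are above the threshold, contributing 33 each; the remaining 6 contribute 0. Total contributed: 99.
The shared codebase effort pays out 6.3 × 99 = 623.70 in total (split across the unequal shares, but the aggregate is all that matters for the group sum).
The 6 free-riders keep 33 each, adding 198. Group total = 198 + 623.70 = 821.70.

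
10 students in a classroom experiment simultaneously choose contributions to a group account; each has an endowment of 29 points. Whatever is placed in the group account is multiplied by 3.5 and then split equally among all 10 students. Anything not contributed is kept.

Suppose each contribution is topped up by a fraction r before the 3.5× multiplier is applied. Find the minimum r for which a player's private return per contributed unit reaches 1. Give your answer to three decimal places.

1.857

With matching at rate r, one contributed unit becomes (1 + r) in the group account and returns 3.5 × (1 + r) / 10 to the contributor.
Setting this equal to 1: 1 + r = 10/3.5 = 2.8571.
So the minimum matching rate is r = 2.8571 − 1 = 1.857.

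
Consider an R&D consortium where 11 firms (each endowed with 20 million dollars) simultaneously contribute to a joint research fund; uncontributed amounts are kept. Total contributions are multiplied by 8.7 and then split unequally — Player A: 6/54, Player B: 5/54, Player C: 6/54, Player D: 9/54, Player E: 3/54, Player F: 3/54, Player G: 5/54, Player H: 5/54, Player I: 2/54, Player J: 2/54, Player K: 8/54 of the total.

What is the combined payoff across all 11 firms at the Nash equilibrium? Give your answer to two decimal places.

For player j, contributing a unit is worthwhile iff 8.7 × (j's share) ≥ 1, i.e. iff j's share is at least 0.1149.
Player D and Player K are above the threshold, contributing 20 each; the remaining 9 contribute 0. Total contributed: 40.
The joint research fund pays out 8.7 × 40 = 348.00 in total (split across the unequal shares, but the aggregate is all that matters for the group sum).
The 9 free-riders keep 20 each, adding 180. Group total = 180 + 348.00 = 528.00.

528.00 million dollars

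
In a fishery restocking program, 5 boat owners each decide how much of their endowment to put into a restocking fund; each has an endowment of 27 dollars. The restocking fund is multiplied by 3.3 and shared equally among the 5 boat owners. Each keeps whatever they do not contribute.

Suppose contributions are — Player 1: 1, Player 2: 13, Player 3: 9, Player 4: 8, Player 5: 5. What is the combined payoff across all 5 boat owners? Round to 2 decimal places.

Total contributed: 1 + 13 + 9 + 8 + 5 = 36; total kept: 5 × 27 − 36 = 99.
The restocking fund pays out 3.3 × 36 = 118.80 in aggregate.
Group total = 99 + 118.80 = 217.80.

217.80 dollars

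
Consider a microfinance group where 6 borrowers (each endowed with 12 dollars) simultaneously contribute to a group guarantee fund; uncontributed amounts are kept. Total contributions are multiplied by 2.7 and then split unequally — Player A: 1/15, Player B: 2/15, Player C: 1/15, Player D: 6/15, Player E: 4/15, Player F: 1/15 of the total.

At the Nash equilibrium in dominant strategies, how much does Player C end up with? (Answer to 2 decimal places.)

A player with share s gets back 2.7·s per unit contributed, so full contribution is dominant for anyone with s > 1/2.7 = 0.3704 and zero contribution is dominant for anyone below.
The only share above 0.3704 is Player D's 6/15, contributing 12; the remaining 5 contribute 0. Total contributed: 12.
Player C keeps 12 and receives 2.7 × 12 × 1/15 = 2.16 from the group guarantee fund, for a payoff of 14.16.

14.16 dollars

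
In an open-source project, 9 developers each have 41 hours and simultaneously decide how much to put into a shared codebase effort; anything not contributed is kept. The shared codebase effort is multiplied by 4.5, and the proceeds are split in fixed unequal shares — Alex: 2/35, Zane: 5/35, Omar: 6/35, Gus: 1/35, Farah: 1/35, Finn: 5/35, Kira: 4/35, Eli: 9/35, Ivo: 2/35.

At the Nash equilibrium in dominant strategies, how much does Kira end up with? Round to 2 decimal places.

Player j's private return per contributed unit is 4.5 × (j's share). Contributing is weakly dominant for j when that share is at least 1/4.5 = 0.2222, and contributing 0 is dominant otherwise.
Only Eli (9/35) clears that bar, contributing 41; the remaining 8 contribute 0. Total contributed: 41.
Kira keeps 41 and receives 4.5 × 41 × 4/35 = 21.09 from the shared codebase effort, for a payoff of 62.09.

62.09 hours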